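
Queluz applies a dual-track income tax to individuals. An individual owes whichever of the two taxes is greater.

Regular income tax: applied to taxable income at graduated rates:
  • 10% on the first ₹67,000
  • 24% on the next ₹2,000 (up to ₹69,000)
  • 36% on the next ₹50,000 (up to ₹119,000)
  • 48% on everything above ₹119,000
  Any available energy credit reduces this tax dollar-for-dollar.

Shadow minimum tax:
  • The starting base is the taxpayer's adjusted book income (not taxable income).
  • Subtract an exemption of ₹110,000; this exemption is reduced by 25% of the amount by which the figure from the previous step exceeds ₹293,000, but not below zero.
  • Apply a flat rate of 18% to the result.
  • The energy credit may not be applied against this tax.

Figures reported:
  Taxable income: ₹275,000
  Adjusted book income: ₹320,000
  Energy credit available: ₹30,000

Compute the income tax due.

Regular income tax:
  ₹67,000 × 10% = ₹6,700
  ₹2,000 × 24% = ₹480
  ₹50,000 × 36% = ₹18,000
  ₹156,000 × 48% = ₹74,880
  → ₹100,060
  Less energy credit ₹30,000 → ₹70,060

Shadow minimum tax:
  Base (adjusted book income): ₹320,000
  Exemption: ₹110,000 − 25% × (₹320,000 − ₹293,000) = ₹110,000 − ₹6,750 = ₹103,250
  Base: ₹320,000 − ₹103,250 = ₹216,750
  ₹216,750 × 18% = ₹39,015

₹70,060 > ₹39,015, so the regular income tax governs.

₹70,060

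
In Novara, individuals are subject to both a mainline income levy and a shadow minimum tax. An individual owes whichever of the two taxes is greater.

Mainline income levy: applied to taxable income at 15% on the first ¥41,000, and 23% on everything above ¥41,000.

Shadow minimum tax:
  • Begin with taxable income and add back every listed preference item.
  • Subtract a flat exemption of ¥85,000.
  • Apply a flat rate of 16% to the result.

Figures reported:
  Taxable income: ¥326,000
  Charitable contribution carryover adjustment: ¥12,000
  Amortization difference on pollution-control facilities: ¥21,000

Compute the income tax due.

Mainline income levy:
  ¥41,000 × 15% = ¥6,150
  ¥285,000 × 23% = ¥65,550
  → ¥71,700

Shadow minimum tax:
  Adjusted income: ¥326,000 + ¥12,000 + ¥21,000 = ¥359,000
  Less exemption ¥85,000 → base ¥274,000
  ¥274,000 × 16% = ¥43,840

¥71,700 > ¥43,840, so the mainline income levy governs.

¥71,700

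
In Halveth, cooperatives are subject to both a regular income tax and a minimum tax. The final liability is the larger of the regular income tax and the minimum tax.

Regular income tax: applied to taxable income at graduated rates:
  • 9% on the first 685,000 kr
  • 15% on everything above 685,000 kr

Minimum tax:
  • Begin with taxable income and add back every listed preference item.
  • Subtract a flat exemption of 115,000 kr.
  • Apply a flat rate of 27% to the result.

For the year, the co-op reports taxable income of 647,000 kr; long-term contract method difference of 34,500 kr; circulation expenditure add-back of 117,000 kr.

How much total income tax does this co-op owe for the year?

184,545 kr

Minimum tax:
  Adjusted income: 647,000 kr + 34,500 kr + 117,000 kr = 798,500 kr
  Less exemption 115,000 kr → base 683,500 kr
  683,500 kr × 27% = 184,545 kr

Regular income tax:
  647,000 kr × 9% = 58,230 kr

184,545 kr > 58,230 kr, so the minimum tax is the binding amount.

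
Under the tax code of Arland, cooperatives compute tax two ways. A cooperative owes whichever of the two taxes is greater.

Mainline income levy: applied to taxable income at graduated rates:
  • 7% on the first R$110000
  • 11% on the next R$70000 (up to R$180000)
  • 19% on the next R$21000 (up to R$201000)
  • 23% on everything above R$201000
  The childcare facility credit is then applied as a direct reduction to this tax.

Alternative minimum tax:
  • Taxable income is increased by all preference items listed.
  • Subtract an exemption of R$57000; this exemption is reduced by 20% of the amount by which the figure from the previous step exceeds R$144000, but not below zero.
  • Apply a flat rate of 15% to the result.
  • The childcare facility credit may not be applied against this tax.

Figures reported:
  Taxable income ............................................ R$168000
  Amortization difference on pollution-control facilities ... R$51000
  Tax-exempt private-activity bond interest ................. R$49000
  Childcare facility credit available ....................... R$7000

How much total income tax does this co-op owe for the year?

R$35370

Alternative minimum tax:
  Adjusted income: R$168000 + R$51000 + R$49000 = R$268000
  Exemption: R$57000 − 20% × (R$268000 − R$144000) = R$57000 − R$24800 = R$32200
  Base: R$268000 − R$32200 = R$235800
  R$235800 × 15% = R$35370

Mainline income levy:
  R$110000 × 7% = R$7700
  R$58000 × 11% = R$6380
  → R$14080
  Less childcare facility credit R$7000 → R$7080

R$35370 > R$7080, so the alternative minimum tax is the binding amount.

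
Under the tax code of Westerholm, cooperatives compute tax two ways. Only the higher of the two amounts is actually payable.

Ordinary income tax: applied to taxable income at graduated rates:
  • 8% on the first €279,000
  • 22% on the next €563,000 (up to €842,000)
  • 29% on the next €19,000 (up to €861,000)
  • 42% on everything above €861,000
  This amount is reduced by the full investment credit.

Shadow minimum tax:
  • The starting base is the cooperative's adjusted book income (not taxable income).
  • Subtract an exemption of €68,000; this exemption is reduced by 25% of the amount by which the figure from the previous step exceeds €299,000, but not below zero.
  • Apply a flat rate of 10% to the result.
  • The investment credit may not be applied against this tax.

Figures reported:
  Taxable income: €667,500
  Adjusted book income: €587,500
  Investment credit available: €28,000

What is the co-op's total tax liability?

Ordinary income tax:
  €279,000 × 8% = €22,320
  €388,500 × 22% = €85,470
  → €107,790
  Less investment credit €28,000 → €79,790

Shadow minimum tax:
  Base (adjusted book income): €587,500
  Exemption: 25% × (€587,500 − €299,000) = €72,125 ≥ €68,000, so the exemption is fully phased out
  Base: €587,500 − €0 = €587,500
  €587,500 × 10% = €58,750

€79,790 > €58,750, so the ordinary income tax governs.

€79,790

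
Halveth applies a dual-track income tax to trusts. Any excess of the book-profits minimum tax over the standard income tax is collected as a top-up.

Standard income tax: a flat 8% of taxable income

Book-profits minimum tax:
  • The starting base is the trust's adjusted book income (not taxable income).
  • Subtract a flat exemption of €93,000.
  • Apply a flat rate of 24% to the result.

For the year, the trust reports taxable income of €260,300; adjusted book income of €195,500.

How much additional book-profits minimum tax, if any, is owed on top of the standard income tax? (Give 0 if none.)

Standard income tax:
  €260,300 × 8% = €20,824

Book-profits minimum tax:
  Base (adjusted book income): €195,500
  Less exemption €93,000 → base €102,500
  €102,500 × 24% = €24,600

Excess of book-profits minimum tax over standard income tax: €24,600 − €20,824 = €3,776.

€3,776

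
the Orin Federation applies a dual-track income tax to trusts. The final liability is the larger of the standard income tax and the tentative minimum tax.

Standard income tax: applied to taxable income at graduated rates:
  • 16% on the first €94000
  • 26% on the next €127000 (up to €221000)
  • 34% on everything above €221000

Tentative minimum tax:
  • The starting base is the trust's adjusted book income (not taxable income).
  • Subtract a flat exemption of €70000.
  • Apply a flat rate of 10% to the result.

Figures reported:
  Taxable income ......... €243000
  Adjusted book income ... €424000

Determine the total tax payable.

€55540

Tentative minimum tax:
  Base (adjusted book income): €424000
  Less exemption €70000 → base €354000
  €354000 × 10% = €35400

Standard income tax:
  €94000 × 16% = €15040
  €127000 × 26% = €33020
  €22000 × 34% = €7480
  → €55540

€55540 > €35400, so the standard income tax governs.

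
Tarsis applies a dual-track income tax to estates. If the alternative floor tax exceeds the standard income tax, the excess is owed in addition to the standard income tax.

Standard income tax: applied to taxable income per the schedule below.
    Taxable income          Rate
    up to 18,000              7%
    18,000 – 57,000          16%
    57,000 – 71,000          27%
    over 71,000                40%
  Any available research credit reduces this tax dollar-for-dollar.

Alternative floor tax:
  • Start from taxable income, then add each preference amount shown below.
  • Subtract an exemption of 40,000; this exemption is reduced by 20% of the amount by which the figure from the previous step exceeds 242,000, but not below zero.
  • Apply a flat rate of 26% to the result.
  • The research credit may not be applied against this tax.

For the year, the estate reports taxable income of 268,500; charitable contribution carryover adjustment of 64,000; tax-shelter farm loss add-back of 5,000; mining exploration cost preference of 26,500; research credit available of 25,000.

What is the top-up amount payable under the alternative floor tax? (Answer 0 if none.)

Standard income tax:
  18,000 × 7% = 1,260
  39,000 × 16% = 6,240
  14,000 × 27% = 3,780
  197,500 × 40% = 79,000
  → 90,280
  Less research credit 25,000 → 65,280

Alternative floor tax:
  Adjusted income: 268,500 + 64,000 + 5,000 + 26,500 = 364,000
  Exemption: 40,000 − 20% × (364,000 − 242,000) = 40,000 − 24,400 = 15,600
  Base: 364,000 − 15,600 = 348,400
  348,400 × 26% = 90,584

Excess of alternative floor tax over standard income tax: 90,584 − 65,280 = 25,304.

25,304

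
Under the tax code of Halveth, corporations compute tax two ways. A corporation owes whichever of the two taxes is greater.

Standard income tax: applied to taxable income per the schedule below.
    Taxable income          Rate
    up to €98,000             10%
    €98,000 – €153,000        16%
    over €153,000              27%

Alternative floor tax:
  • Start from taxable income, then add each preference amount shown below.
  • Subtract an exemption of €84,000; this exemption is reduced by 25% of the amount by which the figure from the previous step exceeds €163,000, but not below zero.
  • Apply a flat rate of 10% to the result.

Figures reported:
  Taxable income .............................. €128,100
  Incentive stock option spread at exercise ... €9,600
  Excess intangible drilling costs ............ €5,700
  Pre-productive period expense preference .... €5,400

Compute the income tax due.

Standard income tax:
  €98,000 × 10% = €9,800
  €30,100 × 16% = €4,816
  → €14,616

Alternative floor tax:
  Adjusted income: €128,100 + €9,600 + €5,700 + €5,400 = €148,800
  Exemption: €148,800 ≤ €163,000, so full €84,000 applies
  Base: €148,800 − €84,000 = €64,800
  €64,800 × 10% = €6,480

€14,616 > €6,480, so the standard income tax governs.

€14,616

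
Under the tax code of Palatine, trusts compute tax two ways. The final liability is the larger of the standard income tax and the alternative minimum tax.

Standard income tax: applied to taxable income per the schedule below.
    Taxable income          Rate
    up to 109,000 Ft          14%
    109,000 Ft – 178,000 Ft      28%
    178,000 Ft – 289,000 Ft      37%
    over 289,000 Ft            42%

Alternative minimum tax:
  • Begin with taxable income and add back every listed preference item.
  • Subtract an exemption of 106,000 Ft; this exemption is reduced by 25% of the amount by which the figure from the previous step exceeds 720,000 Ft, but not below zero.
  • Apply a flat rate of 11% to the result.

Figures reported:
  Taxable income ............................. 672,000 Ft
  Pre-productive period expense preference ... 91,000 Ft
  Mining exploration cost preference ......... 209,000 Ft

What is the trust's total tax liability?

236,510 Ft

Standard income tax:
  109,000 Ft × 14% = 15,260 Ft
  69,000 Ft × 28% = 19,320 Ft
  111,000 Ft × 37% = 41,070 Ft
  383,000 Ft × 42% = 160,860 Ft
  → 236,510 Ft

Alternative minimum tax:
  Adjusted income: 672,000 Ft + 91,000 Ft + 209,000 Ft = 972,000 Ft
  Exemption: 106,000 Ft − 25% × (972,000 Ft − 720,000 Ft) = 106,000 Ft − 63,000 Ft = 43,000 Ft
  Base: 972,000 Ft − 43,000 Ft = 929,000 Ft
  929,000 Ft × 11% = 102,190 Ft

236,510 Ft > 102,190 Ft, so the standard income tax governs.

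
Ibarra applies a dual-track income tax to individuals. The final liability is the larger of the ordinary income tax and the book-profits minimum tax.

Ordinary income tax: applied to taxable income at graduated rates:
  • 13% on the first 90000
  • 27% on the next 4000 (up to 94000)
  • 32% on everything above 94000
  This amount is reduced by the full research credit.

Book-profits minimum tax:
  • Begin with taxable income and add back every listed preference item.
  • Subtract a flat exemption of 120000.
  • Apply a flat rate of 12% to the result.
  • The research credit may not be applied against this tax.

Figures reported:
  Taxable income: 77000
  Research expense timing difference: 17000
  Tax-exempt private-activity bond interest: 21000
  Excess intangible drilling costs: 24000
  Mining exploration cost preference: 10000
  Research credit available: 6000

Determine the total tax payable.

Book-profits minimum tax:
  Adjusted income: 77000 + 17000 + 21000 + 24000 + 10000 = 149000
  Less exemption 120000 → base 29000
  29000 × 12% = 3480

Ordinary income tax:
  77000 × 13% = 10010
  Less research credit 6000 → 4010

4010 > 3480, so the ordinary income tax governs.

4010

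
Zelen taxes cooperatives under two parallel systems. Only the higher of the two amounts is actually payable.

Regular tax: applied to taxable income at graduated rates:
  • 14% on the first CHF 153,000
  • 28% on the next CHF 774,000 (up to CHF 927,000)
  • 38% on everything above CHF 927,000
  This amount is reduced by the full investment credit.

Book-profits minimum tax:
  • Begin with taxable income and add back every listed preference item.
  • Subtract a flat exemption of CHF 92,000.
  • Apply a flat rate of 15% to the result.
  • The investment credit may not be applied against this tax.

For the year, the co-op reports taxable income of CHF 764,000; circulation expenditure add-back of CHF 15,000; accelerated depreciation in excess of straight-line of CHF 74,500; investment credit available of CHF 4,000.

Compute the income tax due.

Book-profits minimum tax:
  Adjusted income: CHF 764,000 + CHF 15,000 + CHF 74,500 = CHF 853,500
  Less exemption CHF 92,000 → base CHF 761,500
  CHF 761,500 × 15% = CHF 114,225

Regular tax:
  CHF 153,000 × 14% = CHF 21,420
  CHF 611,000 × 28% = CHF 171,080
  → CHF 192,500
  Less investment credit CHF 4,000 → CHF 188,500

CHF 188,500 > CHF 114,225, so the regular tax governs.

CHF 188,500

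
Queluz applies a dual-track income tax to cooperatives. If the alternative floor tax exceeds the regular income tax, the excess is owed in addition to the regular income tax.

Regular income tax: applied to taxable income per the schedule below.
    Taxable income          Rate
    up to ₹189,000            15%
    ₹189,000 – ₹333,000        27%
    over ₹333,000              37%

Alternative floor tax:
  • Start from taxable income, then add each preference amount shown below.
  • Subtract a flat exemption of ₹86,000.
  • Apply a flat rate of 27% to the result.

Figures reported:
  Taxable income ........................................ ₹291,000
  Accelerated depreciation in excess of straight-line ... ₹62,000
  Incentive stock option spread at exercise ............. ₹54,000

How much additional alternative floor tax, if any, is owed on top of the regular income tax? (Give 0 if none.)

Alternative floor tax:
  Adjusted income: ₹291,000 + ₹62,000 + ₹54,000 = ₹407,000
  Less exemption ₹86,000 → base ₹321,000
  ₹321,000 × 27% = ₹86,670

Regular income tax:
  ₹189,000 × 15% = ₹28,350
  ₹102,000 × 27% = ₹27,540
  → ₹55,890

Excess of alternative floor tax over regular income tax: ₹86,670 − ₹55,890 = ₹30,780.

₹30,780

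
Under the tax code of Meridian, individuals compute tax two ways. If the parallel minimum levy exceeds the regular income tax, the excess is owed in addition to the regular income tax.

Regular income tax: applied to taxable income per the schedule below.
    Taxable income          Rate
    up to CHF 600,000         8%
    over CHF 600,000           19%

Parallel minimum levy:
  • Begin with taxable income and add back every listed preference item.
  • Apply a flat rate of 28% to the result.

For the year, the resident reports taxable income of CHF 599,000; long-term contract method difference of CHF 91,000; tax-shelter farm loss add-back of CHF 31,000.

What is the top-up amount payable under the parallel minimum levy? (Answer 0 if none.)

CHF 153,960

Regular income tax:
  CHF 599,000 × 8% = CHF 47,920

Parallel minimum levy:
  Adjusted income: CHF 599,000 + CHF 91,000 + CHF 31,000 = CHF 721,000
  CHF 721,000 × 28% = CHF 201,880

Excess of parallel minimum levy over regular income tax: CHF 201,880 − CHF 47,920 = CHF 153,960.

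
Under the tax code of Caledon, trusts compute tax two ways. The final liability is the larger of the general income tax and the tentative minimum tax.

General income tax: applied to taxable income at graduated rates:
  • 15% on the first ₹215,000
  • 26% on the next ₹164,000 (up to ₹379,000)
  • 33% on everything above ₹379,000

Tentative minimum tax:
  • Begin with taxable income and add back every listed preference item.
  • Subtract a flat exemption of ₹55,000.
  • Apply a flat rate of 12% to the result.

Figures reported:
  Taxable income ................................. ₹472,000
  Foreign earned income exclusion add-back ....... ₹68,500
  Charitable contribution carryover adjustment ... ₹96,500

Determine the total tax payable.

₹105,580

General income tax:
  ₹215,000 × 15% = ₹32,250
  ₹164,000 × 26% = ₹42,640
  ₹93,000 × 33% = ₹30,690
  → ₹105,580

Tentative minimum tax:
  Adjusted income: ₹472,000 + ₹68,500 + ₹96,500 = ₹637,000
  Less exemption ₹55,000 → base ₹582,000
  ₹582,000 × 12% = ₹69,840

₹105,580 > ₹69,840, so the general income tax governs.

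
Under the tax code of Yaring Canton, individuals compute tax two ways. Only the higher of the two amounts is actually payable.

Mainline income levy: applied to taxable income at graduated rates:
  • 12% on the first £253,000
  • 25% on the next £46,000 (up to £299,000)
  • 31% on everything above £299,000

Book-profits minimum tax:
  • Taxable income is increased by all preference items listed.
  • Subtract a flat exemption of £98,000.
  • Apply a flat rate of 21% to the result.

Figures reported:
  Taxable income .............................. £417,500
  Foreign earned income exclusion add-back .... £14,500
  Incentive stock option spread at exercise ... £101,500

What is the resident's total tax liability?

£91,455

Book-profits minimum tax:
  Adjusted income: £417,500 + £14,500 + £101,500 = £533,500
  Less exemption £98,000 → base £435,500
  £435,500 × 21% = £91,455

Mainline income levy:
  £253,000 × 12% = £30,360
  £46,000 × 25% = £11,500
  £118,500 × 31% = £36,735
  → £78,595

£91,455 > £78,595, so the book-profits minimum tax is the binding amount.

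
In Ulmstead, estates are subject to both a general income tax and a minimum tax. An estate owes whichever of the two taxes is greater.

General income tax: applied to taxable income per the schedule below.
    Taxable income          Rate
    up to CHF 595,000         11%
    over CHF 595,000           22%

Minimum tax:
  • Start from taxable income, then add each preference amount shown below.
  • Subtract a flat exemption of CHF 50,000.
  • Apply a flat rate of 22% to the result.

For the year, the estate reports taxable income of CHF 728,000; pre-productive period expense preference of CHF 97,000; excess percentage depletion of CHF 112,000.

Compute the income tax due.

CHF 195,140

General income tax:
  CHF 595,000 × 11% = CHF 65,450
  CHF 133,000 × 22% = CHF 29,260
  → CHF 94,710

Minimum tax:
  Adjusted income: CHF 728,000 + CHF 97,000 + CHF 112,000 = CHF 937,000
  Less exemption CHF 50,000 → base CHF 887,000
  CHF 887,000 × 22% = CHF 195,140

CHF 195,140 > CHF 94,710, so the minimum tax is the binding amount.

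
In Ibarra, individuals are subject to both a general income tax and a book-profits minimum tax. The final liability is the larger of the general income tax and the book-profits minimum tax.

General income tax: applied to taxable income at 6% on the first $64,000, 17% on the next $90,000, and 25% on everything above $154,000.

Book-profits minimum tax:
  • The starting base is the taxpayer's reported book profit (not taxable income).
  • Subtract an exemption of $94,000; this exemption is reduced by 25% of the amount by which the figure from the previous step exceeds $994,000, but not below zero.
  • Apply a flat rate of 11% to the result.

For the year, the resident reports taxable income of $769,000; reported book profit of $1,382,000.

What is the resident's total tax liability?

$172,890

General income tax:
  $64,000 × 6% = $3,840
  $90,000 × 17% = $15,300
  $615,000 × 25% = $153,750
  → $172,890

Book-profits minimum tax:
  Base (reported book profit): $1,382,000
  Exemption: 25% × ($1,382,000 − $994,000) = $97,000 ≥ $94,000, so the exemption is fully phased out
  Base: $1,382,000 − $0 = $1,382,000
  $1,382,000 × 11% = $152,020

$172,890 > $152,020, so the general income tax governs.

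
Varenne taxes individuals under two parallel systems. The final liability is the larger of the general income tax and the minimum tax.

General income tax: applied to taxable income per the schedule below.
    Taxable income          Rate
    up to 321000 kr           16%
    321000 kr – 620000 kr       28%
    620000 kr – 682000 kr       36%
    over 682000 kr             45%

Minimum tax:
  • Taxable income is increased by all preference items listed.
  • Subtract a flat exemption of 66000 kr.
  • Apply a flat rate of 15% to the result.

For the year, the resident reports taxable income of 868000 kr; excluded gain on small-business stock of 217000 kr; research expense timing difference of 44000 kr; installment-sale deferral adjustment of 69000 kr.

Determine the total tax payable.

241100 kr

Minimum tax:
  Adjusted income: 868000 kr + 217000 kr + 44000 kr + 69000 kr = 1198000 kr
  Less exemption 66000 kr → base 1132000 kr
  1132000 kr × 15% = 169800 kr

General income tax:
  321000 kr × 16% = 51360 kr
  299000 kr × 28% = 83720 kr
  62000 kr × 36% = 22320 kr
  186000 kr × 45% = 83700 kr
  → 241100 kr

241100 kr > 169800 kr, so the general income tax governs.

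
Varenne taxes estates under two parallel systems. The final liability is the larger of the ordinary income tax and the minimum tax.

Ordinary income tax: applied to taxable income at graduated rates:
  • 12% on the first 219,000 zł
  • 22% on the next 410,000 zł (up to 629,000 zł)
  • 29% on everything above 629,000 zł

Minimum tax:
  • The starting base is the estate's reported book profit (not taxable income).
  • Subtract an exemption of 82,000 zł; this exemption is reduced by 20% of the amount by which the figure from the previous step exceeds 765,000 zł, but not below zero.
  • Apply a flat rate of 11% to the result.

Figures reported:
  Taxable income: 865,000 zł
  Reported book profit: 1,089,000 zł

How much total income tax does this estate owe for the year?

184,920 zł

Ordinary income tax:
  219,000 zł × 12% = 26,280 zł
  410,000 zł × 22% = 90,200 zł
  236,000 zł × 29% = 68,440 zł
  → 184,920 zł

Minimum tax:
  Base (reported book profit): 1,089,000 zł
  Exemption: 82,000 zł − 20% × (1,089,000 zł − 765,000 zł) = 82,000 zł − 64,800 zł = 17,200 zł
  Base: 1,089,000 zł − 17,200 zł = 1,071,800 zł
  1,071,800 zł × 11% = 117,898 zł

184,920 zł > 117,898 zł, so the ordinary income tax governs.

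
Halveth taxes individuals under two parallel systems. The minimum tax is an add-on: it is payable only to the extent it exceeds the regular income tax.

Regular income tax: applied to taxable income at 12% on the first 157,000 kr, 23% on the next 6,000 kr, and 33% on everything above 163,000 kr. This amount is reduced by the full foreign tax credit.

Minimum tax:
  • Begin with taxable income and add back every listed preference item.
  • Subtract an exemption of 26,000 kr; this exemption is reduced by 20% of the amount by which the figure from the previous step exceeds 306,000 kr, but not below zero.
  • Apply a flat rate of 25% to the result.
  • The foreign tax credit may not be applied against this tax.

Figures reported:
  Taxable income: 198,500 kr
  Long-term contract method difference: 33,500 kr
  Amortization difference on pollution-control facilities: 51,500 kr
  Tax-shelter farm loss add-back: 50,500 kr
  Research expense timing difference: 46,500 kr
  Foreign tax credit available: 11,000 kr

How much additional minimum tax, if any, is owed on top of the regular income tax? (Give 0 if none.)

71,415 kr

Regular income tax:
  157,000 kr × 12% = 18,840 kr
  6,000 kr × 23% = 1,380 kr
  35,500 kr × 33% = 11,715 kr
  → 31,935 kr
  Less foreign tax credit 11,000 kr → 20,935 kr

Minimum tax:
  Adjusted income: 198,500 kr + 33,500 kr + 51,500 kr + 50,500 kr + 46,500 kr = 380,500 kr
  Exemption: 26,000 kr − 20% × (380,500 kr − 306,000 kr) = 26,000 kr − 14,900 kr = 11,100 kr
  Base: 380,500 kr − 11,100 kr = 369,400 kr
  369,400 kr × 25% = 92,350 kr

Excess of minimum tax over regular income tax: 92,350 kr − 20,935 kr = 71,415 kr.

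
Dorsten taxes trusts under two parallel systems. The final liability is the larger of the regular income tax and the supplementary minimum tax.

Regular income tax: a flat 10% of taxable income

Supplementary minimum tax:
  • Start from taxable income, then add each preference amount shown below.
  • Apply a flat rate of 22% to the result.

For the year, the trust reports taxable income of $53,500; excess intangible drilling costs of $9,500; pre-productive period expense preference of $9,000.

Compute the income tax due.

$15,840

Regular income tax:
  $53,500 × 10% = $5,350

Supplementary minimum tax:
  Adjusted income: $53,500 + $9,500 + $9,000 = $72,000
  $72,000 × 22% = $15,840

$15,840 > $5,350, so the supplementary minimum tax is the binding amount.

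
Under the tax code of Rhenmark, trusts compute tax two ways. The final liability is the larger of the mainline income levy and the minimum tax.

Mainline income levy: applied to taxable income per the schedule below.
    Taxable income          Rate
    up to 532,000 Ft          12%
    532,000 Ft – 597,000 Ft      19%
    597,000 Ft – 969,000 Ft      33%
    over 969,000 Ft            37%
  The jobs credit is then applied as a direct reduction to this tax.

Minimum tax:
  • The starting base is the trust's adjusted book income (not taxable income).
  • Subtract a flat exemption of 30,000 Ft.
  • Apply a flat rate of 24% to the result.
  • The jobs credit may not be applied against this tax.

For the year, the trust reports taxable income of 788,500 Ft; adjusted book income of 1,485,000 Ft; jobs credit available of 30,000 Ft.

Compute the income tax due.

Minimum tax:
  Base (adjusted book income): 1,485,000 Ft
  Less exemption 30,000 Ft → base 1,455,000 Ft
  1,455,000 Ft × 24% = 349,200 Ft

Mainline income levy:
  532,000 Ft × 12% = 63,840 Ft
  65,000 Ft × 19% = 12,350 Ft
  191,500 Ft × 33% = 63,195 Ft
  → 139,385 Ft
  Less jobs credit 30,000 Ft → 109,385 Ft

349,200 Ft > 109,385 Ft, so the minimum tax is the binding amount.

349,200 Ft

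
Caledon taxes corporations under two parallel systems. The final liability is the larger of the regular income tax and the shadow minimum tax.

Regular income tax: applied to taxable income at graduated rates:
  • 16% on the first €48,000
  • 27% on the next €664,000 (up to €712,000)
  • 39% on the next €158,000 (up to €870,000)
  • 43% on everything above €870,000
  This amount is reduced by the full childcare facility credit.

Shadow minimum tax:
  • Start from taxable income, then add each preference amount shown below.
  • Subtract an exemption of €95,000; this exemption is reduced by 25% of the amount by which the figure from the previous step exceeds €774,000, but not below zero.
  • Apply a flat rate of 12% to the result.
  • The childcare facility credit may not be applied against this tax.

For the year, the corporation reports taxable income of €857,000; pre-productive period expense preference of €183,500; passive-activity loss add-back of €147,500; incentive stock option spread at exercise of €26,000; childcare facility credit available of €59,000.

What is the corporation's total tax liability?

€184,510

Shadow minimum tax:
  Adjusted income: €857,000 + €183,500 + €147,500 + €26,000 = €1,214,000
  Exemption: 25% × (€1,214,000 − €774,000) = €110,000 ≥ €95,000, so the exemption is fully phased out
  Base: €1,214,000 − €0 = €1,214,000
  €1,214,000 × 12% = €145,680

Regular income tax:
  €48,000 × 16% = €7,680
  €664,000 × 27% = €179,280
  €145,000 × 39% = €56,550
  → €243,510
  Less childcare facility credit €59,000 → €184,510

€184,510 > €145,680, so the regular income tax governs.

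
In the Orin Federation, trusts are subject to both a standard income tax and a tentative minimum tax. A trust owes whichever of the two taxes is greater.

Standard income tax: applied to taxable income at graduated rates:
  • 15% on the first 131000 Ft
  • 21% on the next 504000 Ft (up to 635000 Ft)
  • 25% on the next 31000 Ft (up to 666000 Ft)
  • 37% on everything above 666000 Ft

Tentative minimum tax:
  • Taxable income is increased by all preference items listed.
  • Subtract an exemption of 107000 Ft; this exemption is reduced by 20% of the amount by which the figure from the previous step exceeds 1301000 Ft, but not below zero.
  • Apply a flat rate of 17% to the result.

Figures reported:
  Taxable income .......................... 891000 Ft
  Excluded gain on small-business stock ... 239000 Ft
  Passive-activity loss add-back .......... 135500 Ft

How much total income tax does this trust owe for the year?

216490 Ft

Standard income tax:
  131000 Ft × 15% = 19650 Ft
  504000 Ft × 21% = 105840 Ft
  31000 Ft × 25% = 7750 Ft
  225000 Ft × 37% = 83250 Ft
  → 216490 Ft

Tentative minimum tax:
  Adjusted income: 891000 Ft + 239000 Ft + 135500 Ft = 1265500 Ft
  Exemption: 1265500 Ft ≤ 1301000 Ft, so full 107000 Ft applies
  Base: 1265500 Ft − 107000 Ft = 1158500 Ft
  1158500 Ft × 17% = 196945 Ft

216490 Ft > 196945 Ft, so the standard income tax governs.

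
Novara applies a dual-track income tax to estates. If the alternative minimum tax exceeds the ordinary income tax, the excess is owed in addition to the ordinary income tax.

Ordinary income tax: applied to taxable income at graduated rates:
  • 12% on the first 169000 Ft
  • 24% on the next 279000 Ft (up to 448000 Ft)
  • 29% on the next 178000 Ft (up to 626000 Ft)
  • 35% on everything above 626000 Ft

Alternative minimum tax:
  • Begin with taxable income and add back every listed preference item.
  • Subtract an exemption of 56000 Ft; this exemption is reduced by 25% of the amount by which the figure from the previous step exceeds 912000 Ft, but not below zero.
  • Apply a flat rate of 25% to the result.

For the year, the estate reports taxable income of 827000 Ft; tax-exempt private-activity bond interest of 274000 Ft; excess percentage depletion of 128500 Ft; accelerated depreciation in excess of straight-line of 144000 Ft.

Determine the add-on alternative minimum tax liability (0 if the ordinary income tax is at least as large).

Alternative minimum tax:
  Adjusted income: 827000 Ft + 274000 Ft + 128500 Ft + 144000 Ft = 1373500 Ft
  Exemption: 25% × (1373500 Ft − 912000 Ft) = 115375 Ft ≥ 56000 Ft, so the exemption is fully phased out
  Base: 1373500 Ft − 0 Ft = 1373500 Ft
  1373500 Ft × 25% = 343375 Ft

Ordinary income tax:
  169000 Ft × 12% = 20280 Ft
  279000 Ft × 24% = 66960 Ft
  178000 Ft × 29% = 51620 Ft
  201000 Ft × 35% = 70350 Ft
  → 209210 Ft

Excess of alternative minimum tax over ordinary income tax: 343375 Ft − 209210 Ft = 134165 Ft.

134165 Ft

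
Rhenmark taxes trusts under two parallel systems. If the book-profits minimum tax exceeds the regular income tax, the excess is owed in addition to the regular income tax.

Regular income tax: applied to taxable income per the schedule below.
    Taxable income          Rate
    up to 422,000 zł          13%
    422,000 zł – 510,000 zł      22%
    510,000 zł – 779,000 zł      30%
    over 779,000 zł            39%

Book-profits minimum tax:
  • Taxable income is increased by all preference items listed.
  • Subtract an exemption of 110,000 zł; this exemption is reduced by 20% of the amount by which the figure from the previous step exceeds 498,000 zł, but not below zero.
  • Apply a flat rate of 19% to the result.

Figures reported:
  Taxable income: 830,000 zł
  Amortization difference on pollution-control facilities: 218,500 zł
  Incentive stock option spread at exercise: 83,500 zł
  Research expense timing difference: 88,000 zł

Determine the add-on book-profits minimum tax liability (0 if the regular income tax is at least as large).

Regular income tax:
  422,000 zł × 13% = 54,860 zł
  88,000 zł × 22% = 19,360 zł
  269,000 zł × 30% = 80,700 zł
  51,000 zł × 39% = 19,890 zł
  → 174,810 zł

Book-profits minimum tax:
  Adjusted income: 830,000 zł + 218,500 zł + 83,500 zł + 88,000 zł = 1,220,000 zł
  Exemption: 20% × (1,220,000 zł − 498,000 zł) = 144,400 zł ≥ 110,000 zł, so the exemption is fully phased out
  Base: 1,220,000 zł − 0 zł = 1,220,000 zł
  1,220,000 zł × 19% = 231,800 zł

Excess of book-profits minimum tax over regular income tax: 231,800 zł − 174,810 zł = 56,990 zł.

56,990 zł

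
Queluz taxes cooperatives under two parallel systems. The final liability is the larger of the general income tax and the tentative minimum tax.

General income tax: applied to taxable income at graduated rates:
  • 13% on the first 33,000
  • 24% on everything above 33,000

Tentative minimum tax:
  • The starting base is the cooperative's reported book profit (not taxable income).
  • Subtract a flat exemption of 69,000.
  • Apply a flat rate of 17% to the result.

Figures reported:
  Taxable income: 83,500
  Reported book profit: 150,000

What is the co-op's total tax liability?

General income tax:
  33,000 × 13% = 4,290
  50,500 × 24% = 12,120
  → 16,410

Tentative minimum tax:
  Base (reported book profit): 150,000
  Less exemption 69,000 → base 81,000
  81,000 × 17% = 13,770

16,410 > 13,770, so the general income tax governs.

16,410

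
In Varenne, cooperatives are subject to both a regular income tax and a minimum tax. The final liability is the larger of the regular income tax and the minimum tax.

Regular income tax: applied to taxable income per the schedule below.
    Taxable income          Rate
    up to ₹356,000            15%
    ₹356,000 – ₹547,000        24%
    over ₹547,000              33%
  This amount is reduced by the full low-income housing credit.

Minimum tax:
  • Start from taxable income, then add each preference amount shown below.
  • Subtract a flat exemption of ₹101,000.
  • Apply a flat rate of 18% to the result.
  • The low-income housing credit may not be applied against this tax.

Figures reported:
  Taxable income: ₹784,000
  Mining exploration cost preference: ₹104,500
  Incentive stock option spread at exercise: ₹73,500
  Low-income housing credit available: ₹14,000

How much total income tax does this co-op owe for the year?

Minimum tax:
  Adjusted income: ₹784,000 + ₹104,500 + ₹73,500 = ₹962,000
  Less exemption ₹101,000 → base ₹861,000
  ₹861,000 × 18% = ₹154,980

Regular income tax:
  ₹356,000 × 15% = ₹53,400
  ₹191,000 × 24% = ₹45,840
  ₹237,000 × 33% = ₹78,210
  → ₹177,450
  Less low-income housing credit ₹14,000 → ₹163,450

₹163,450 > ₹154,980, so the regular income tax governs.

₹163,450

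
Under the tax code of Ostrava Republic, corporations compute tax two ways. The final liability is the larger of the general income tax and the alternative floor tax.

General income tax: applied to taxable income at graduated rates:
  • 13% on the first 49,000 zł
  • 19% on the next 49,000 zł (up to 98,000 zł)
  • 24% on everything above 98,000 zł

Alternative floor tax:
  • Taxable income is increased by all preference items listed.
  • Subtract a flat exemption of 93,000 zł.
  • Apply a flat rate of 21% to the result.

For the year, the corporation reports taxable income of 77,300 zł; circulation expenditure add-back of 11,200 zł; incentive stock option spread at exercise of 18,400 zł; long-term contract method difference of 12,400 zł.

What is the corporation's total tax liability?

Alternative floor tax:
  Adjusted income: 77,300 zł + 11,200 zł + 18,400 zł + 12,400 zł = 119,300 zł
  Less exemption 93,000 zł → base 26,300 zł
  26,300 zł × 21% = 5,523 zł

General income tax:
  49,000 zł × 13% = 6,370 zł
  28,300 zł × 19% = 5,377 zł
  → 11,747 zł

11,747 zł > 5,523 zł, so the general income tax governs.

11,747 zł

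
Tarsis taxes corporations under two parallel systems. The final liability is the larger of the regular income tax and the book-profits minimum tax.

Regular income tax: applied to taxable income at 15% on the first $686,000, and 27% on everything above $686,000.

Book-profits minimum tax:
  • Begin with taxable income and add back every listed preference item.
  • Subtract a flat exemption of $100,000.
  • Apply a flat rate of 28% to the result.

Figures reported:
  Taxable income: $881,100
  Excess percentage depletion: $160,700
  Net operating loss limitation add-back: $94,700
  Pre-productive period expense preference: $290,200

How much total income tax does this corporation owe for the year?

Regular income tax:
  $686,000 × 15% = $102,900
  $195,100 × 27% = $52,677
  → $155,577

Book-profits minimum tax:
  Adjusted income: $881,100 + $160,700 + $94,700 + $290,200 = $1,426,700
  Less exemption $100,000 → base $1,326,700
  $1,326,700 × 28% = $371,476

$371,476 > $155,577, so the book-profits minimum tax is the binding amount.

$371,476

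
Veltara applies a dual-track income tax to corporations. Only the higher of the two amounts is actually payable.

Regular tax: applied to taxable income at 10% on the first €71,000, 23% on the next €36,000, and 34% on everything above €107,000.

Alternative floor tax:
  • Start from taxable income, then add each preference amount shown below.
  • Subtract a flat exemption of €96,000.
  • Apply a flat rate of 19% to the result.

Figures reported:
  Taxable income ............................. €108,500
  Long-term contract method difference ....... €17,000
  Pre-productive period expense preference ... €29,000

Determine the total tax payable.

Regular tax:
  €71,000 × 10% = €7,100
  €36,000 × 23% = €8,280
  €1,500 × 34% = €510
  → €15,890

Alternative floor tax:
  Adjusted income: €108,500 + €17,000 + €29,000 = €154,500
  Less exemption €96,000 → base €58,500
  €58,500 × 19% = €11,115

€15,890 > €11,115, so the regular tax governs.

€15,890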